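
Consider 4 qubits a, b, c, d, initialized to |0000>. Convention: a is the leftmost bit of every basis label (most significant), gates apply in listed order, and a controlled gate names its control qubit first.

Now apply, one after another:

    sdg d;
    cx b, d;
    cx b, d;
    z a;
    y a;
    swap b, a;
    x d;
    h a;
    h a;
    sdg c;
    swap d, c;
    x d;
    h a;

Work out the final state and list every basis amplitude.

The final amplitudes are sqrt(2)*I/2 on |0111>, sqrt(2)*I/2 on |1111>, and 0 on every other basis state. Key observation: the block from step 8 through step 9 cancels to the identity and can be dropped.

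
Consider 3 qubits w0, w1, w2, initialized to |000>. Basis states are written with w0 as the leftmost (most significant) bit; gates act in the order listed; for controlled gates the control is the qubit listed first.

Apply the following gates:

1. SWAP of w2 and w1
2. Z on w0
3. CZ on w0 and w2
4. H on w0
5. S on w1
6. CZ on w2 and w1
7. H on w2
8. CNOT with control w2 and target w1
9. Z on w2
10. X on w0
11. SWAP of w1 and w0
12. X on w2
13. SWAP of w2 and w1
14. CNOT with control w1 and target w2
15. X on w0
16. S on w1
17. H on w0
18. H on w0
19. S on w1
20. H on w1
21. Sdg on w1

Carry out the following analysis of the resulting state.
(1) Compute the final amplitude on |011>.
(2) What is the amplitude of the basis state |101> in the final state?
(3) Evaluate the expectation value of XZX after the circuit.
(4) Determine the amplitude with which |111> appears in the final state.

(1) The final state's coefficient on |011> equals sqrt(2)*I/4.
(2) The amplitude on |101> is -sqrt(2)/4.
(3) The observable XZX averages to 1.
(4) |111> carries amplitude -sqrt(2)*I/4 in the final state.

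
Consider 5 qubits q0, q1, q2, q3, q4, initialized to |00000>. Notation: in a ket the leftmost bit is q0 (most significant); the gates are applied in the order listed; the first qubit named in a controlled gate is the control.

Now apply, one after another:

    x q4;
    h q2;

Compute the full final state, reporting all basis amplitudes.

The resulting statevector has amplitude sqrt(2)/2 on |00001>, sqrt(2)/2 on |00101>, and 0 on every other basis state.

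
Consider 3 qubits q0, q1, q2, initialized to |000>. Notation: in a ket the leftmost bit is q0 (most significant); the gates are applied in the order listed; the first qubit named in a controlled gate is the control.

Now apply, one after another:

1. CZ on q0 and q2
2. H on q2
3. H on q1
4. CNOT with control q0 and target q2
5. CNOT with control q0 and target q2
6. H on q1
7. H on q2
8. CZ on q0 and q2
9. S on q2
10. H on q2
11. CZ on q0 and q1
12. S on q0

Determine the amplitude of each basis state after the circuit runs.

The resulting statevector has amplitude sqrt(2)/2 on |000>, sqrt(2)/2 on |001>, and 0 on every other basis state. Key observation: gates 1-8 undo each other exactly, leaving only the rest of the circuit to track.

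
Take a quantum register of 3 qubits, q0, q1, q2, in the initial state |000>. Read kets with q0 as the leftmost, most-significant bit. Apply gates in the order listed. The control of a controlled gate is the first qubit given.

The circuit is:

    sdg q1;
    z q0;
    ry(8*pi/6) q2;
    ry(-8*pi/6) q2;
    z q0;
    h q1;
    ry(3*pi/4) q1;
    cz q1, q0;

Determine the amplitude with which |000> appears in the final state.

The amplitude on |000> is sqrt(2)*(-sqrt(sqrt(2) + 2) + sqrt(2 - sqrt(2)))/4. Key observation: the block from step 2 through step 5 cancels to the identity and can be dropped.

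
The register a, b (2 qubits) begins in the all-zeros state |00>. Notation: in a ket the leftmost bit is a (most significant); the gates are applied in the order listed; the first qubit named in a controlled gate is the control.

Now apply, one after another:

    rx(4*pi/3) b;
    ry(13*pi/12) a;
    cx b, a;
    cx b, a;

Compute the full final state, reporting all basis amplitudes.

The final amplitudes are -sqrt(6 - 3*sqrt(2))/8 + sqrt(sqrt(2) + 2)/8 on |00>, -3*I*sqrt(2 - sqrt(2))/8 + I*sqrt(3*sqrt(2) + 6)/8 on |01>, -sqrt(3*sqrt(2) + 6)/8 - sqrt(2 - sqrt(2))/8 on |10>, -3*I*sqrt(sqrt(2) + 2)/8 - I*sqrt(6 - 3*sqrt(2))/8 on |11>. Key observation: the block from step 3 through step 4 cancels to the identity and can be dropped.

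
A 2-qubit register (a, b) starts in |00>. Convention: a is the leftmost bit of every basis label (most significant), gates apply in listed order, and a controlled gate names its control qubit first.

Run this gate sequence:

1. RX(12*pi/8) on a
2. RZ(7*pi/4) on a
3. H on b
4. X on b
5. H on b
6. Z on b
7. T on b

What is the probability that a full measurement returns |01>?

The probability of measuring |01> is 0. Key observation: steps 3-6 multiply out to the identity, so the circuit reduces to the remaining gates.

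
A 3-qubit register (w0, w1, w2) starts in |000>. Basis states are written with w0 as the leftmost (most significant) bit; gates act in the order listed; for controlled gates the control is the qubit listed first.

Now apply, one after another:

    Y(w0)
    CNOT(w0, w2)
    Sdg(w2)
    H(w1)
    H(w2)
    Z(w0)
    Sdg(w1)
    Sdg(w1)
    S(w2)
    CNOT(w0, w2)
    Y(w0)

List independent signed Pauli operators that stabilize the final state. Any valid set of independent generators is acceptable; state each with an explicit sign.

The final state is stabilized by the group generated by -IXI, +IIY, +ZII; other independent generating sets are equally valid.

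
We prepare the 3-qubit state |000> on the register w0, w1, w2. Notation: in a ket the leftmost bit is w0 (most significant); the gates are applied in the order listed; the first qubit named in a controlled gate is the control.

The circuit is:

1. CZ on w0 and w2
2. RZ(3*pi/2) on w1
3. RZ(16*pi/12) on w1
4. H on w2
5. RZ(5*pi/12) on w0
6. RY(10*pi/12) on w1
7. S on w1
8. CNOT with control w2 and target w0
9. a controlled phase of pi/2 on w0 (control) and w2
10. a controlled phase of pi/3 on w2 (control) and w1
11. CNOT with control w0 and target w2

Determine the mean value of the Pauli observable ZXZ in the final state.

The observable ZXZ averages to sqrt(3)/8.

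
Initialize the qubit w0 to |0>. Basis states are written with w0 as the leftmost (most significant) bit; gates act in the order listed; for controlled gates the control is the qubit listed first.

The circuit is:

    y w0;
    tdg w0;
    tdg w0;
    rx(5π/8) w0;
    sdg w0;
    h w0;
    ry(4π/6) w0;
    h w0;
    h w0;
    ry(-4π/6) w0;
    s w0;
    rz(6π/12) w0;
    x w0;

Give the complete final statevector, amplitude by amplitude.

After the circuit, the state carries amplitude exp(I*pi/4)*sin(pi/16) on |0>, -exp(I*pi/4)*cos(pi/16) on |1>. Key observation: gates 7-10 undo each other exactly, leaving only the rest of the circuit to track.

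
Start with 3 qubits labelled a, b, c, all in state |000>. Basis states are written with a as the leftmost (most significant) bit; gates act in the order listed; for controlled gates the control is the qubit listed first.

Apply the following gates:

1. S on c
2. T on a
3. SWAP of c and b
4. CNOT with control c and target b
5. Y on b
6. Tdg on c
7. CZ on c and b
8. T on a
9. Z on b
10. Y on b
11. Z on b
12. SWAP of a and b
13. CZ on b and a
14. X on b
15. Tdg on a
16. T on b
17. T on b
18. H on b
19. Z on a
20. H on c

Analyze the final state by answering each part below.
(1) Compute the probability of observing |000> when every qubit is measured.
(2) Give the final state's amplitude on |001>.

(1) The probability of measuring |000> is 1/4.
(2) |001> carries amplitude -I/2 in the final state.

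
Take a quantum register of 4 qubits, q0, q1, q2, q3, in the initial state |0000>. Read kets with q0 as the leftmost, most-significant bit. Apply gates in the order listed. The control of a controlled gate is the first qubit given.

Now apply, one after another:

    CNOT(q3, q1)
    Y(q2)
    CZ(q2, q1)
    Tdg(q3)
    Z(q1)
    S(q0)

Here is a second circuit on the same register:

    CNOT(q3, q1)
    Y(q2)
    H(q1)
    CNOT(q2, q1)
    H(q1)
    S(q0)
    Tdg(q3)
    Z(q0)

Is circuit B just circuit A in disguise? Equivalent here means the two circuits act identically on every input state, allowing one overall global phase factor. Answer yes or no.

No: there is an input state on which the two circuits produce genuinely different outputs (not merely differing by a phase).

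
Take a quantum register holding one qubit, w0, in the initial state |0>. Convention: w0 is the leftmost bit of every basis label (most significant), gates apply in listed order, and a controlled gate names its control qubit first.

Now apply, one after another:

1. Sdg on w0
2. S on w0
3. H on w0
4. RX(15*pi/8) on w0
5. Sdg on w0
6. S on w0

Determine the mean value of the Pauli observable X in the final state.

In the final state, X has expectation 1.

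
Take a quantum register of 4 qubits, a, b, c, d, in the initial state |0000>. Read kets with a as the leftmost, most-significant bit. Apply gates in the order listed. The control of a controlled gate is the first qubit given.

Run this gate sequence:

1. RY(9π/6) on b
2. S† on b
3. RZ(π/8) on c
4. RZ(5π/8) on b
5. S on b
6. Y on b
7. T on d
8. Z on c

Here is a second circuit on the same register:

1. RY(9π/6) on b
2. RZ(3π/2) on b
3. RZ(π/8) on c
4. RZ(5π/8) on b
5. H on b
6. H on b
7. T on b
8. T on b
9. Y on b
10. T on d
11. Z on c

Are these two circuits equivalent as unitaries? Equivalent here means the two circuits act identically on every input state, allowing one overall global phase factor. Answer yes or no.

Yes, they are equivalent — the unitaries differ by at most a global phase.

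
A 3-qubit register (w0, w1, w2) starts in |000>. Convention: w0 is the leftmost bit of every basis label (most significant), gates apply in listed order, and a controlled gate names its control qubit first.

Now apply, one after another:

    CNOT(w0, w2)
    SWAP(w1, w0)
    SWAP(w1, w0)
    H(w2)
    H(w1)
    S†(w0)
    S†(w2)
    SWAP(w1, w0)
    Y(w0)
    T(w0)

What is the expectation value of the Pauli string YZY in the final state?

In the final state, YZY has expectation sqrt(2)/2.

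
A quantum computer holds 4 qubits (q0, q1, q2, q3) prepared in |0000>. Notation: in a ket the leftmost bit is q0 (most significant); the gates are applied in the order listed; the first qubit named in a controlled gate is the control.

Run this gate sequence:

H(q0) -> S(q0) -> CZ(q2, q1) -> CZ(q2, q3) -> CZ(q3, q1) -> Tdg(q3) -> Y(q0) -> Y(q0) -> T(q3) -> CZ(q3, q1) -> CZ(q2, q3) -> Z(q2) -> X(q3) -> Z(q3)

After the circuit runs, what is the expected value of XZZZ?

The observable XZZZ averages to 0. Key observation: gates 4-11 undo each other exactly, leaving only the rest of the circuit to track.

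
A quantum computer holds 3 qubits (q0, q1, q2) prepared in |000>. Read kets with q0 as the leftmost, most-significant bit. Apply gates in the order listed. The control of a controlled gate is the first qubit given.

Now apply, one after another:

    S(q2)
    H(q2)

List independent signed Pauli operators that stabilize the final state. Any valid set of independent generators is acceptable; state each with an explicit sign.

The stabilizer group can be generated by +IIX, +ZII, +IZI, among other valid generating sets.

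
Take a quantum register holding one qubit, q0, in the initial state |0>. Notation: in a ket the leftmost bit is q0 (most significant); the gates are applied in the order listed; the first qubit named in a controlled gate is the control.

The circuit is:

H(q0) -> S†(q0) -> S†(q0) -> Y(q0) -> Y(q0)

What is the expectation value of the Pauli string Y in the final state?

In the final state, Y has expectation 0.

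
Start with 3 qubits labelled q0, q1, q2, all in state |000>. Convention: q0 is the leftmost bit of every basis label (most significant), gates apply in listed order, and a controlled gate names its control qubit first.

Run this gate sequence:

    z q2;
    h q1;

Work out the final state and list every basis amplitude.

The resulting statevector has amplitude sqrt(2)/2 on |000>, sqrt(2)/2 on |010>, and 0 on every other basis state.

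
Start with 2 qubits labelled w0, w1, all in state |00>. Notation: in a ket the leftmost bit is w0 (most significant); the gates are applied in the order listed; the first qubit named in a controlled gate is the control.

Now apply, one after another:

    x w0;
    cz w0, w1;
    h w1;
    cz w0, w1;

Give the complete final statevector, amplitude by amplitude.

The resulting statevector has amplitude 0 on |00>, 0 on |01>, sqrt(2)/2 on |10>, -sqrt(2)/2 on |11>.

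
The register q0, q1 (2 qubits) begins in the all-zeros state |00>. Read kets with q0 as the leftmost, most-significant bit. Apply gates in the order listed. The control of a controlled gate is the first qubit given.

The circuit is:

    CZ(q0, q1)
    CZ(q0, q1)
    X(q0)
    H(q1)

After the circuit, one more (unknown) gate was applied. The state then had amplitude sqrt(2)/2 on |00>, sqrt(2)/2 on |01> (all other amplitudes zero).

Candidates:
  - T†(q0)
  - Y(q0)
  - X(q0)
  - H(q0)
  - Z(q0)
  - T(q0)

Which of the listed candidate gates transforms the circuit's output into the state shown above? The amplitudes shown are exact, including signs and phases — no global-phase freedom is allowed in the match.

The unique candidate consistent with the amplitudes is X(q0). Key observation: the block from step 1 through step 2 cancels to the identity and can be dropped.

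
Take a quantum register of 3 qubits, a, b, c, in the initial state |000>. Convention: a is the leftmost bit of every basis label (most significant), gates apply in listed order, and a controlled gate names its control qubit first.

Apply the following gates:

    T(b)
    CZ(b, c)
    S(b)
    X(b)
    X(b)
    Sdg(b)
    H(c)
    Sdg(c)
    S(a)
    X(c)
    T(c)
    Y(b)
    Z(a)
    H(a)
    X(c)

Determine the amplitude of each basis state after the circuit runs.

The final amplitudes are 0 on |000>, 0 on |001>, exp(3*I*pi/4)/2 on |010>, 1/2 on |011>, 0 on |100>, 0 on |101>, exp(3*I*pi/4)/2 on |110>, 1/2 on |111>. Key observation: the block from step 4 through step 5 cancels to the identity and can be dropped.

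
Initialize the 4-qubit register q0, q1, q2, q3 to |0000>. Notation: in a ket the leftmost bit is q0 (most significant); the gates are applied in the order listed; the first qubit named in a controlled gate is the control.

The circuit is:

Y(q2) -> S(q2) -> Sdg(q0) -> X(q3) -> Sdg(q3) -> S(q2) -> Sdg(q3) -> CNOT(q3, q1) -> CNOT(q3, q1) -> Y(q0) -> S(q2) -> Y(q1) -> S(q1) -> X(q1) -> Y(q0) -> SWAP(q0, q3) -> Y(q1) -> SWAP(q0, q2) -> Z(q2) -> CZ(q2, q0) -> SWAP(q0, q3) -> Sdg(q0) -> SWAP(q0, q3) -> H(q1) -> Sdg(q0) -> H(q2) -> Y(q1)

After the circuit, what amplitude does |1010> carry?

The final state's coefficient on |1010> equals -I/2.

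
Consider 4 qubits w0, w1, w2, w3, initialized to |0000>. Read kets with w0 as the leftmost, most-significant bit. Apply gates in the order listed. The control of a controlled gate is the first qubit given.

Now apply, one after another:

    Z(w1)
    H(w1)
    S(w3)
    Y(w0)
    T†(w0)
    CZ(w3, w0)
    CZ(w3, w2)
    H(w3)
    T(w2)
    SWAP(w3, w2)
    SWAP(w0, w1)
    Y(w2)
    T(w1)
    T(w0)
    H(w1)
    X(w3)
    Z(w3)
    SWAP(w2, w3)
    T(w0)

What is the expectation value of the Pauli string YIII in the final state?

The observable YIII averages to 1.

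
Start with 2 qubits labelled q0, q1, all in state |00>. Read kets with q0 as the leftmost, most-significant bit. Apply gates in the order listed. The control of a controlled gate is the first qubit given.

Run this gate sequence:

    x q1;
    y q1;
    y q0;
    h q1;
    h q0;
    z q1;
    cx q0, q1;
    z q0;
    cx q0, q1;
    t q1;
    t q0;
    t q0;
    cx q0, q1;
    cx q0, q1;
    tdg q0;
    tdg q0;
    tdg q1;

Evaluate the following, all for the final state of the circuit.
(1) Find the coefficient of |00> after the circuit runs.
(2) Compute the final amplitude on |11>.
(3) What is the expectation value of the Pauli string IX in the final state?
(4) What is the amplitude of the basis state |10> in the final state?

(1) |00> carries amplitude 1/2 in the final state. Key observation: steps 10-17 multiply out to the identity, so the circuit reduces to the remaining gates.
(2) |11> carries amplitude -1/2 in the final state.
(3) The observable IX averages to -1.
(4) |10> carries amplitude 1/2 in the final state.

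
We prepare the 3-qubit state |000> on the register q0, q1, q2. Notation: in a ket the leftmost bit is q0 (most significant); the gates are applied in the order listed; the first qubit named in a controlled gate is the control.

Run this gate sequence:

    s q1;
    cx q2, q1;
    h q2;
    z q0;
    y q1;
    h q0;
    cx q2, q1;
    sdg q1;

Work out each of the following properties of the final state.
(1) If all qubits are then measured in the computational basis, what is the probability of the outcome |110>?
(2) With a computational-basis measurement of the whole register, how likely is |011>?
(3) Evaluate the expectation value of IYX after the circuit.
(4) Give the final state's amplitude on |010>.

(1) The probability of measuring |110> is 1/4.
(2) A full measurement returns |011> with probability 0.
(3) The expectation value of IYX is -1.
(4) The amplitude on |010> is 1/2.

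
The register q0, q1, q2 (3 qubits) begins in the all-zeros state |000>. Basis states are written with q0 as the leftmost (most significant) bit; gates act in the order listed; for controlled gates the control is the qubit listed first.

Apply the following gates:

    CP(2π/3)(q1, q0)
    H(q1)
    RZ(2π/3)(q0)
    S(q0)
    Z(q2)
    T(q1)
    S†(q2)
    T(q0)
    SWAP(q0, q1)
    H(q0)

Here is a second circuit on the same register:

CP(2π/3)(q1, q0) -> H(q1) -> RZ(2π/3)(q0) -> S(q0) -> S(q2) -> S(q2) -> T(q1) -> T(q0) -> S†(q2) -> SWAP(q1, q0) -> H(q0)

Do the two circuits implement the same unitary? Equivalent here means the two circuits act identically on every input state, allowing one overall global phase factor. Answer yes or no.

Yes: on every input state the two circuits agree up to one overall phase factor.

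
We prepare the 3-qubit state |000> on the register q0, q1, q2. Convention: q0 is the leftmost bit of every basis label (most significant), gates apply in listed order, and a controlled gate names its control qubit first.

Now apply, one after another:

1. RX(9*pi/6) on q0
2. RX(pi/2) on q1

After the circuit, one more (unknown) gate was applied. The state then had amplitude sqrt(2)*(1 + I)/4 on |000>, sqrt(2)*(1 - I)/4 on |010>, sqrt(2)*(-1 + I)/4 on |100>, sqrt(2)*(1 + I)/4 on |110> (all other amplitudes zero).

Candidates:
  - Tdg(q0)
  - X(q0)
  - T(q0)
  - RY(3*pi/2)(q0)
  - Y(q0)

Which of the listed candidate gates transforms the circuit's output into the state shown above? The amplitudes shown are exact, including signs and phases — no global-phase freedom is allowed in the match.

The applied gate was RY(3*pi/2)(q0).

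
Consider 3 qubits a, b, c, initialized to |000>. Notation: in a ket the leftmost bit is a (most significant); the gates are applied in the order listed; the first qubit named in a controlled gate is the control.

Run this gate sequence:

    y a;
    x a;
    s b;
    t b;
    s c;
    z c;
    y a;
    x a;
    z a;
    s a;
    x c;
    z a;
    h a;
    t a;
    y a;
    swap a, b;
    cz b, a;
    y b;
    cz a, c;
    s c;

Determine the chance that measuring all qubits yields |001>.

The probability of measuring |001> is 1/2.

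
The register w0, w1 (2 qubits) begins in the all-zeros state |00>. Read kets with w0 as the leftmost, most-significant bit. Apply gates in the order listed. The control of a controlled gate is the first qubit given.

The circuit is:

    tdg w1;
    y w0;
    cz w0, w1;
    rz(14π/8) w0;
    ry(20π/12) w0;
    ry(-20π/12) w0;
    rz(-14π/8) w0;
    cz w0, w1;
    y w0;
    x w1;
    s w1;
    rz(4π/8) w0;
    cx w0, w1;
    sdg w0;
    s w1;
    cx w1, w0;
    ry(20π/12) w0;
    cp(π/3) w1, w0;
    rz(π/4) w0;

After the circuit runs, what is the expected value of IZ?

In the final state, IZ has expectation -1. Key observation: the block from step 2 through step 9 cancels to the identity and can be dropped.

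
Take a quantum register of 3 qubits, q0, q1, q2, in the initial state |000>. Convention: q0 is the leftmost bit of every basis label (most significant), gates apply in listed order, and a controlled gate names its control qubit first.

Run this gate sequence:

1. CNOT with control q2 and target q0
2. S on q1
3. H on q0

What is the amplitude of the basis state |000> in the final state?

|000> carries amplitude sqrt(2)/2 in the final state.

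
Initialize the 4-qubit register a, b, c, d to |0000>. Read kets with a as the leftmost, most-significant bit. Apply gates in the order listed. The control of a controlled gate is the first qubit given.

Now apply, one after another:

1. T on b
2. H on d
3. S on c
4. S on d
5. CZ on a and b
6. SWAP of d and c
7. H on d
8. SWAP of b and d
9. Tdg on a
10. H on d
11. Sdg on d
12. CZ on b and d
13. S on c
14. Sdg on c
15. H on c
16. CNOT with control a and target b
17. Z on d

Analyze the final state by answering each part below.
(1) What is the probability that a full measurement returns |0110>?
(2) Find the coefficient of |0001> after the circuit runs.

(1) The probability of measuring |0110> is 1/8.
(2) The final state's coefficient on |0001> equals -1/4 + I/4.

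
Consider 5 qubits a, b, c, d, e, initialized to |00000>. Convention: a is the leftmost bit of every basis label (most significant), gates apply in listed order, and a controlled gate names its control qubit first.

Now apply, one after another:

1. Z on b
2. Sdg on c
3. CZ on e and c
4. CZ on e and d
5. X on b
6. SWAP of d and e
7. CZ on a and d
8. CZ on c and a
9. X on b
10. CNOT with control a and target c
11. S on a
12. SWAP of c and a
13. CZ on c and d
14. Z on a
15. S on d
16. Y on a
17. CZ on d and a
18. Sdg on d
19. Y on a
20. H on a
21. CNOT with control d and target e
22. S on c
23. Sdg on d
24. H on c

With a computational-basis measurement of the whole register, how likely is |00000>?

Outcome |00000> occurs with probability 1/4.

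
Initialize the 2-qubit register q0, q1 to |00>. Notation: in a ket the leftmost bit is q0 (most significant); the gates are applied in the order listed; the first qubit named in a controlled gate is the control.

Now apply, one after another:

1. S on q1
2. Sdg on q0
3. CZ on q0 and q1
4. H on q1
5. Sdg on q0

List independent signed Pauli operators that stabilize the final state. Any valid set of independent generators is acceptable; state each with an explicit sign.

The final state is stabilized by the group generated by +IX, +ZI; other independent generating sets are equally valid.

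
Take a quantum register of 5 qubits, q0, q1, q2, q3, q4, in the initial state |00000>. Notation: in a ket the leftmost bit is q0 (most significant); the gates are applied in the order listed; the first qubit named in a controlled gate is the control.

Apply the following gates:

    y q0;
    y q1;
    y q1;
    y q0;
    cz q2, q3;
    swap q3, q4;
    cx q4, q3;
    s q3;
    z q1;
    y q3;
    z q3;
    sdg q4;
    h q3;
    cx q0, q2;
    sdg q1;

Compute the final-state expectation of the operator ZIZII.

The observable ZIZII averages to 1. Key observation: gates 1-4 undo each other exactly, leaving only the rest of the circuit to track.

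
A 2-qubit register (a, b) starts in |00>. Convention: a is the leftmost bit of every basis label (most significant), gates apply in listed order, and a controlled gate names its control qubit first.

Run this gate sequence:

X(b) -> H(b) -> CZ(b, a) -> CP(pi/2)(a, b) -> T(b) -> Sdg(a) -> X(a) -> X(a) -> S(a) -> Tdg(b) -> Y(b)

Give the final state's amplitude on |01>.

The amplitude on |01> is sqrt(2)*I/2. Key observation: the block from step 5 through step 10 cancels to the identity and can be dropped.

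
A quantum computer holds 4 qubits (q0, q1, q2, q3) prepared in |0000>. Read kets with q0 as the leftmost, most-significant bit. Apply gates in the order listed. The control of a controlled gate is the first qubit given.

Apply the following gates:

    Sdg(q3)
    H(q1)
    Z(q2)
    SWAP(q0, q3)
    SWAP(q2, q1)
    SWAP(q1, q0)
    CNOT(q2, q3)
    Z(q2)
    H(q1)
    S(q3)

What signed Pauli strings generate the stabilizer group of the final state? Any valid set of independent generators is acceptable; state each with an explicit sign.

One valid set of independent stabilizer generators is +IXII, -IIXY, +ZIII, +IIZZ (any independent generating set of the same group is equally correct).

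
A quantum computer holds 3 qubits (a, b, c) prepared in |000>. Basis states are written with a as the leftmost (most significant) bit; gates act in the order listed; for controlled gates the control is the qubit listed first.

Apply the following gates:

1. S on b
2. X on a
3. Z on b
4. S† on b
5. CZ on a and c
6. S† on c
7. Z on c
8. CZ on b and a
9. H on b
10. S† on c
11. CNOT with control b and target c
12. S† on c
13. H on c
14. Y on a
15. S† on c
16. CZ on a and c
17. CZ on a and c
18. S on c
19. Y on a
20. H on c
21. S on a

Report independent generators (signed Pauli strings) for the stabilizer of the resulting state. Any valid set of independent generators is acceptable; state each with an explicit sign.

The stabilizer group can be generated by -IXY, -ZII, +IZZ, among other valid generating sets. Key observation: the block from step 13 through step 20 cancels to the identity and can be dropped.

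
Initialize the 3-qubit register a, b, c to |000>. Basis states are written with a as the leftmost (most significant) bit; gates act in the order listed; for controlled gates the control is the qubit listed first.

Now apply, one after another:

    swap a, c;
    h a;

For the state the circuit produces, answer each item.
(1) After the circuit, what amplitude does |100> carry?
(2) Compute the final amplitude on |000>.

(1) The amplitude on |100> is sqrt(2)/2.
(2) The final state's coefficient on |000> equals sqrt(2)/2.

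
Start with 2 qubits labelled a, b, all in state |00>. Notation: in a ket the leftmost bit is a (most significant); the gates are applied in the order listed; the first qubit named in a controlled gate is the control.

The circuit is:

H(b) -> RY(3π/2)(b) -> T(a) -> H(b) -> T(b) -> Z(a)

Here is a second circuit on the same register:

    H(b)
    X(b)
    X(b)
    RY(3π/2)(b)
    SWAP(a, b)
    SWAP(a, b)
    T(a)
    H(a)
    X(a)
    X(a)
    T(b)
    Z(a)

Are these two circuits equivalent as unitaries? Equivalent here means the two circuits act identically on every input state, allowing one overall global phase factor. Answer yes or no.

No: there is an input state on which the two circuits produce genuinely different outputs (not merely differing by a phase).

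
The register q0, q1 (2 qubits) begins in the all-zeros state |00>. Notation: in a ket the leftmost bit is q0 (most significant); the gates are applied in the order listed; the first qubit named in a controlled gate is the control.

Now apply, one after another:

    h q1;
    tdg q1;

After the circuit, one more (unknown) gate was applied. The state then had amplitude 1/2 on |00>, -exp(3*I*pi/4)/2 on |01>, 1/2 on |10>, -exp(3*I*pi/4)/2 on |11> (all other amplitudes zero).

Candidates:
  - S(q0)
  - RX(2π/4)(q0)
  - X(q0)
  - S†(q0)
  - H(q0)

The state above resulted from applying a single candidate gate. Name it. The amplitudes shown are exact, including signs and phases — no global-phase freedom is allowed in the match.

The unique candidate consistent with the amplitudes is H(q0).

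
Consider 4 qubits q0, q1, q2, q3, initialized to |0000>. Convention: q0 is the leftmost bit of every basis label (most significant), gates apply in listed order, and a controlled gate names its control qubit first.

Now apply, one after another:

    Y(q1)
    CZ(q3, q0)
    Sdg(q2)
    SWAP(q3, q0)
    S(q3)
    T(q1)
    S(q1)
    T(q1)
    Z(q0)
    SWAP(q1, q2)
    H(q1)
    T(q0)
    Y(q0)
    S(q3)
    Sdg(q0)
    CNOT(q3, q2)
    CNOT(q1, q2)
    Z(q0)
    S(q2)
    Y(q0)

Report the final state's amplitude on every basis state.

The final amplitudes are sqrt(2)*I/2 on |0010>, sqrt(2)/2 on |0100>, and 0 on every other basis state.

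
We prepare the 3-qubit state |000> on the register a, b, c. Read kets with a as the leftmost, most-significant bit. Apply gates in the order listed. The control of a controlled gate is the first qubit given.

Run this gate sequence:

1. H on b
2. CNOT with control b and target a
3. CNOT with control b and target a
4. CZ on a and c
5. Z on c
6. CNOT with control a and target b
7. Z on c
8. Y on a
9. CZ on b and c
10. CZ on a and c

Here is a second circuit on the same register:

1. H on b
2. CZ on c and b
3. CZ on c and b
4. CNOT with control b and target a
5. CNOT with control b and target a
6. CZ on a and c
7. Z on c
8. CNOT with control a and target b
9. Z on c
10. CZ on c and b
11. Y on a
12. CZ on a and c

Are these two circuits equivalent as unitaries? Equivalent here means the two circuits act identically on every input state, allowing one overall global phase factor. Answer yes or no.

Yes, they are equivalent — the unitaries differ by at most a global phase.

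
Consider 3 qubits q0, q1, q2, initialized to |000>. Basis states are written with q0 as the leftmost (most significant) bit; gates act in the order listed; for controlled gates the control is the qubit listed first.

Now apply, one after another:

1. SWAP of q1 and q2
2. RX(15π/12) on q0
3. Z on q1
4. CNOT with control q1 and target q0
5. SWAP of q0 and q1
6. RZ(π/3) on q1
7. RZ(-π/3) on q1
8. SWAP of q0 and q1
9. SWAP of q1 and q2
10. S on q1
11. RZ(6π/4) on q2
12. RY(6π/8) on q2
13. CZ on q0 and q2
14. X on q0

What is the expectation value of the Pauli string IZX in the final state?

The observable IZX averages to -1/2. Key observation: steps 5-8 multiply out to the identity, so the circuit reduces to the remaining gates.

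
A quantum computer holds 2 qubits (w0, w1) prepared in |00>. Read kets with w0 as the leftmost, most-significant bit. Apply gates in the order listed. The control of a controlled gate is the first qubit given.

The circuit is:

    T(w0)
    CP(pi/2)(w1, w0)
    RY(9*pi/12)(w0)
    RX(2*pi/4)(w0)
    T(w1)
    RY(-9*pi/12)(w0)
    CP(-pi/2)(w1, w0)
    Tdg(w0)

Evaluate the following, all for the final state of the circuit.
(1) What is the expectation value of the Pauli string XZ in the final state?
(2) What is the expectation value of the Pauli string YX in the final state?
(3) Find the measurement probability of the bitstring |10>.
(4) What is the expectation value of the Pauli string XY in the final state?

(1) In the final state, XZ has expectation 1/2 - sqrt(2)/4.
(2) The expectation value of YX is 0.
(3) A full measurement returns |10> with probability 1/4.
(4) The expectation value of XY is 0.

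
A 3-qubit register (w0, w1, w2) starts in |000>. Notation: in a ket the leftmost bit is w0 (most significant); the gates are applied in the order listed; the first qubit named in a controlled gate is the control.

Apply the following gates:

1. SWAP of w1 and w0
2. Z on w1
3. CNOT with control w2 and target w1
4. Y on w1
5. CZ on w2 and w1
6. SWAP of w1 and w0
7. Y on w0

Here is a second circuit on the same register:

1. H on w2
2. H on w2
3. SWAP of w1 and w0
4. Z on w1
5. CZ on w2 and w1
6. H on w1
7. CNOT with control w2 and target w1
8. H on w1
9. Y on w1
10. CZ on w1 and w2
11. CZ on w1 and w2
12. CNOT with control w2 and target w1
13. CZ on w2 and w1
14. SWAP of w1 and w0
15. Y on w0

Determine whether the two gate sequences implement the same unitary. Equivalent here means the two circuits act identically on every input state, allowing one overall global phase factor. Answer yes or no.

No: there is an input state on which the two circuits produce genuinely different outputs (not merely differing by a phase).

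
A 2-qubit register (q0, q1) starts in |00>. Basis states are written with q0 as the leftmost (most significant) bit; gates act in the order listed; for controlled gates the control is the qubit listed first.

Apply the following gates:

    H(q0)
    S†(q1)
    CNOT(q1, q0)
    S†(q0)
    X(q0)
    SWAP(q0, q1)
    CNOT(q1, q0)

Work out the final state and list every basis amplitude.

After the circuit, the state carries amplitude -sqrt(2)*I/2 on |00>, 0 on |01>, 0 on |10>, sqrt(2)/2 on |11>.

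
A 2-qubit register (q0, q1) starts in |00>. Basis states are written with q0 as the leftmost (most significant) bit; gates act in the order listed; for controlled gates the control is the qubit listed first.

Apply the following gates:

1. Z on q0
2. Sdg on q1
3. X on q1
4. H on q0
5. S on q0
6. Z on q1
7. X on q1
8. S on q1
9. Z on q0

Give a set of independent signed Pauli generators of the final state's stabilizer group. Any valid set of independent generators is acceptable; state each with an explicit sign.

One valid set of independent stabilizer generators is -YI, +IZ (any independent generating set of the same group is equally correct).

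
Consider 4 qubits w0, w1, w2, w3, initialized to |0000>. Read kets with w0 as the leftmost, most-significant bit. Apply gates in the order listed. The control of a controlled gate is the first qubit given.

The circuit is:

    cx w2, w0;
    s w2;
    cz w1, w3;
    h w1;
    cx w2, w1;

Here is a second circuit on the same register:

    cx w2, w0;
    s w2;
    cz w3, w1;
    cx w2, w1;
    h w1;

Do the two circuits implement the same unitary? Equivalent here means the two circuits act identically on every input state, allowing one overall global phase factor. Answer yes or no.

No — the two circuits implement different unitaries, even allowing a global phase.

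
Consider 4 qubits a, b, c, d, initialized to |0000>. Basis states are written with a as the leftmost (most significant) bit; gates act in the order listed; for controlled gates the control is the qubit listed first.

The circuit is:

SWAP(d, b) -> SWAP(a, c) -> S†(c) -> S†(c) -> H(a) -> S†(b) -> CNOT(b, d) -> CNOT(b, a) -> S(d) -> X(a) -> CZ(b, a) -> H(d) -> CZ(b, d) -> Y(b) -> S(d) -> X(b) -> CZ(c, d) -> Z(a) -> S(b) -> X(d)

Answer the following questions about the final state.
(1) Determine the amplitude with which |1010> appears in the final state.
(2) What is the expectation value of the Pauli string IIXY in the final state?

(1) |1010> carries amplitude 0 in the final state.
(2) The expectation value of IIXY is 0.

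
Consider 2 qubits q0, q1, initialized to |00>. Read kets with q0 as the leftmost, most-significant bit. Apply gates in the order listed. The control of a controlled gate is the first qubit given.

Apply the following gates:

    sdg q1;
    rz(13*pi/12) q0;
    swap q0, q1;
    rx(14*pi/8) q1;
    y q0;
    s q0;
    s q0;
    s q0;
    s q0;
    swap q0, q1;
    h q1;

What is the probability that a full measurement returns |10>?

Outcome |10> occurs with probability 1/4 - sqrt(2)/8. Key observation: the block from step 6 through step 9 cancels to the identity and can be dropped.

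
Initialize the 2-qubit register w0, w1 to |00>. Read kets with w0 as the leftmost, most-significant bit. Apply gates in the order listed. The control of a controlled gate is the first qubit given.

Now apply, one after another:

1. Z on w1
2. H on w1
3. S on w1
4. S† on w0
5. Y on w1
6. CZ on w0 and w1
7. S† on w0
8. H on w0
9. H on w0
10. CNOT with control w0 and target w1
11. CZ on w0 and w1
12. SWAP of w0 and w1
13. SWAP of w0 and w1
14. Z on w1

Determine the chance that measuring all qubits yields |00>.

Outcome |00> occurs with probability 1/2. Key observation: steps 12-13 multiply out to the identity, so the circuit reduces to the remaining gates.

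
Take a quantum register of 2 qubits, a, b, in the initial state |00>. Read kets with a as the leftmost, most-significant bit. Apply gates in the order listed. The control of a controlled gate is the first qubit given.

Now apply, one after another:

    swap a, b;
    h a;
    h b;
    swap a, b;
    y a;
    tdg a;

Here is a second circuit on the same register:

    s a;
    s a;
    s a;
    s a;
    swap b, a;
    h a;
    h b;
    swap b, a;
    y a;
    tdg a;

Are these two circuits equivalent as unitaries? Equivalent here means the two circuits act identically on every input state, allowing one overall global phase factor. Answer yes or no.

Yes — the two circuits implement the same unitary up to a global phase.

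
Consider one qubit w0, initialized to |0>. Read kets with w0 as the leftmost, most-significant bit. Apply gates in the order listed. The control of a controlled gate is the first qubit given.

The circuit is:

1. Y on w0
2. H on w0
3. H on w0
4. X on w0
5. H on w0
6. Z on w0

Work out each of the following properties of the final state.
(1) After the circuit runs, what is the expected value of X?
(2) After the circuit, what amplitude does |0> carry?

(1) The observable X averages to -1. Key observation: the block from step 3 through step 6 cancels to the identity and can be dropped.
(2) |0> carries amplitude sqrt(2)*I/2 in the final state.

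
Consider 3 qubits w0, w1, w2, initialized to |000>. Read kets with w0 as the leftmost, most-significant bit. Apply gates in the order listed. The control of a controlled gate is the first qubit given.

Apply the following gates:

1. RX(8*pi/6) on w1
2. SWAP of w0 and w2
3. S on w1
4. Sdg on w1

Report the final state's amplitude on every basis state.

After the circuit, the state carries amplitude -1/2 on |000>, -sqrt(3)*I/2 on |010>, and 0 on every other basis state. Key observation: steps 3-4 multiply out to the identity, so the circuit reduces to the remaining gates.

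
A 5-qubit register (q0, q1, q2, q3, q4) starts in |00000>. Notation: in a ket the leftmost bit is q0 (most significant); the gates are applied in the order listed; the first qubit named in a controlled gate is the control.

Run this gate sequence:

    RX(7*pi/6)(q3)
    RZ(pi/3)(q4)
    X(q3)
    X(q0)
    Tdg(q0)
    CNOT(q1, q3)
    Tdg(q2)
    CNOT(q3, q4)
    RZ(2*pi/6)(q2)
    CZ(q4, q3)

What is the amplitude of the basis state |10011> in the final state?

The amplitude on |10011> is (-sqrt(6) + sqrt(2))*exp(5*I*pi/12)/4.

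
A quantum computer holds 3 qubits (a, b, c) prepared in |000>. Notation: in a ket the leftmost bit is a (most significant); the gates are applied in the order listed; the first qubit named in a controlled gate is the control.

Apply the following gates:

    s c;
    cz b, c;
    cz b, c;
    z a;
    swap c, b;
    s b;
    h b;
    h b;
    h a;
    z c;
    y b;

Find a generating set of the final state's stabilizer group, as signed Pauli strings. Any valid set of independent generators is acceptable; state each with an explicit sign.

One valid set of independent stabilizer generators is +XII, -IZI, +IIZ (any independent generating set of the same group is equally correct).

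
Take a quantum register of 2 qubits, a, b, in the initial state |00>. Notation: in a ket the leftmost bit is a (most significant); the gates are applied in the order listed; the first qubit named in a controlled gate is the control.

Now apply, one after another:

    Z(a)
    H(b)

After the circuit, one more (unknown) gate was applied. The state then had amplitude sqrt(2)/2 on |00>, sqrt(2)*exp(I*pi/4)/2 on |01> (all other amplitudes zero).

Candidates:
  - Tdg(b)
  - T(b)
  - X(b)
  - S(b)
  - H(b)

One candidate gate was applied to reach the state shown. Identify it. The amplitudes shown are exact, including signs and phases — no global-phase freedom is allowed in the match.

It was T(b) that produced the state shown.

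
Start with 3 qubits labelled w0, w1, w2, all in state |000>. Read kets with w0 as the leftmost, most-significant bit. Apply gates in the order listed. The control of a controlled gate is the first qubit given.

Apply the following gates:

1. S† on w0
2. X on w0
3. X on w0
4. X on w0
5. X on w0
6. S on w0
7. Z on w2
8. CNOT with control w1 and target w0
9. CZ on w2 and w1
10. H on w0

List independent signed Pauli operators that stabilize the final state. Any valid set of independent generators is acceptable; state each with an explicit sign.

The final state is stabilized by the group generated by +XII, +IZI, +IIZ; other independent generating sets are equally valid. Key observation: gates 1-6 undo each other exactly, leaving only the rest of the circuit to track.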